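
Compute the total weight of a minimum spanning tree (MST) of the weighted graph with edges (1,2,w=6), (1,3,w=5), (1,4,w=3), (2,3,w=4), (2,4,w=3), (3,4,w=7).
10 (MST edges: (1,4,w=3), (2,3,w=4), (2,4,w=3); sum of weights 3 + 4 + 3 = 10)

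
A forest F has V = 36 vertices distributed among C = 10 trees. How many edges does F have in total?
26 (Each of the 10 component trees on V_i vertices has V_i - 1 edges; summing gives V - C = 36 - 10 = 26)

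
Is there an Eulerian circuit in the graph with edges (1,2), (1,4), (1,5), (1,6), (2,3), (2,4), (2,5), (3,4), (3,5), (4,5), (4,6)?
No (2 vertices have odd degree: {3, 4}; Eulerian circuit requires 0)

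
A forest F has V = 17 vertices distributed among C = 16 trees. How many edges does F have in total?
1 (Each of the 16 component trees on V_i vertices has V_i - 1 edges; summing gives V - C = 17 - 16 = 1)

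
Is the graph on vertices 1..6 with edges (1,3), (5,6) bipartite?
Yes. Partition: {1, 2, 4, 5}, {3, 6}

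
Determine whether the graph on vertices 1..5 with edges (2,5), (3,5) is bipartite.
Yes. Partition: {1, 2, 3, 4}, {5}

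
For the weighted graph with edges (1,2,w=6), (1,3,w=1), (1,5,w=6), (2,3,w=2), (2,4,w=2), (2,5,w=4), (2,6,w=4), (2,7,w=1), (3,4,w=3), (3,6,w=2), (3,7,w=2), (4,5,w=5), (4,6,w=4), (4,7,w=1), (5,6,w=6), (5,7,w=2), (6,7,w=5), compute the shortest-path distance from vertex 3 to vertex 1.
1 (path: 3 -> 1; weights 1 = 1)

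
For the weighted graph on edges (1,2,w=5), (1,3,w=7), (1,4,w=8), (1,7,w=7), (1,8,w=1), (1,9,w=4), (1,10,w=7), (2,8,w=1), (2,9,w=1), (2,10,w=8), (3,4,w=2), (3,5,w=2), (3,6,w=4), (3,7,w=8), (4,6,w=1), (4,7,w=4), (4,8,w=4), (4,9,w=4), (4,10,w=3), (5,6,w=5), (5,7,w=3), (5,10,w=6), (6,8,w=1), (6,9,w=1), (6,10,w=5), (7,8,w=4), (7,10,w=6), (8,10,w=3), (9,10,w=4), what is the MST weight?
15 (MST edges: (1,8,w=1), (2,8,w=1), (2,9,w=1), (3,4,w=2), (3,5,w=2), (4,6,w=1), (4,10,w=3), (5,7,w=3), (6,9,w=1); sum of weights 1 + 1 + 1 + 2 + 2 + 1 + 3 + 3 + 1 = 15)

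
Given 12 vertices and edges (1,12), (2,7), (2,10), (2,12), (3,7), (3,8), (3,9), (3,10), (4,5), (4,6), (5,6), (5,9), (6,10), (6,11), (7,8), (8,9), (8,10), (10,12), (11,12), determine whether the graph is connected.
Yes (BFS from 1 visits [1, 12, 2, 10, 11, 7, 3, 6, 8, 9, 4, 5] — all 12 vertices reached)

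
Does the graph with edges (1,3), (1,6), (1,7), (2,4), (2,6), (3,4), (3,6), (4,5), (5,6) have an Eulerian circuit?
No (4 vertices have odd degree: {1, 3, 4, 7}; Eulerian circuit requires 0)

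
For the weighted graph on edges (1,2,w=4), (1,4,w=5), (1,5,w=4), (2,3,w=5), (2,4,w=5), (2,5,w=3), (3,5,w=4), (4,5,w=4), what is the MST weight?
15 (MST edges: (1,2,w=4), (2,5,w=3), (3,5,w=4), (4,5,w=4); sum of weights 4 + 3 + 4 + 4 = 15)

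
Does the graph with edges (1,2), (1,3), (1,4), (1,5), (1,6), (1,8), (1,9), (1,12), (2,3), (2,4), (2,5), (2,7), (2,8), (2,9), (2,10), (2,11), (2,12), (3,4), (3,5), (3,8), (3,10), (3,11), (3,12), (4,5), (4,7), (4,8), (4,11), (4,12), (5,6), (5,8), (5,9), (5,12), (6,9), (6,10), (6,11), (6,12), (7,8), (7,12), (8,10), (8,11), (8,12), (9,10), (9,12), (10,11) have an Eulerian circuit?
No (2 vertices have odd degree: {8, 12}; Eulerian circuit requires 0)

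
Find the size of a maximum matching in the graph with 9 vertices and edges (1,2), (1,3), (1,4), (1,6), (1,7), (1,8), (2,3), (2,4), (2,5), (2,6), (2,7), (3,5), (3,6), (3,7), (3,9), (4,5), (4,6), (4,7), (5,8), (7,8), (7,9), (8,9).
4 (matching: (1,6), (2,4), (5,8), (7,9); upper bound floor(n/2) = floor(9/2) = 4)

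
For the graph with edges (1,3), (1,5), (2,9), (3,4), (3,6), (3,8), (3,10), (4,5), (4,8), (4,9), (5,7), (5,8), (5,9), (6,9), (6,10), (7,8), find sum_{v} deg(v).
32 (handshake: sum of degrees = 2|E| = 2 x 16 = 32)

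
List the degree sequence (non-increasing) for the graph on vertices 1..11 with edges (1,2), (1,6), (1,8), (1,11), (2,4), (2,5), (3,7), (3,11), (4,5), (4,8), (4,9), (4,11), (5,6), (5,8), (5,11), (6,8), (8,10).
[5, 5, 5, 4, 4, 3, 3, 2, 1, 1, 1] (degrees: deg(1)=4, deg(2)=3, deg(3)=2, deg(4)=5, deg(5)=5, deg(6)=3, deg(7)=1, deg(8)=5, deg(9)=1, deg(10)=1, deg(11)=4)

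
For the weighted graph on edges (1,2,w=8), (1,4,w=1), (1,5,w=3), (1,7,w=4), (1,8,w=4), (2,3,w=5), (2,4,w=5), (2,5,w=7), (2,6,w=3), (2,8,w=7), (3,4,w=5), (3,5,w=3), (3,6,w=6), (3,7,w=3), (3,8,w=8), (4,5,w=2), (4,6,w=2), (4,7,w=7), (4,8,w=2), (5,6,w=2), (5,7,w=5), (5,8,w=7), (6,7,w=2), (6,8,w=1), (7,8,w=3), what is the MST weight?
14 (MST edges: (1,4,w=1), (2,6,w=3), (3,7,w=3), (4,5,w=2), (4,6,w=2), (6,7,w=2), (6,8,w=1); sum of weights 1 + 3 + 3 + 2 + 2 + 2 + 1 = 14)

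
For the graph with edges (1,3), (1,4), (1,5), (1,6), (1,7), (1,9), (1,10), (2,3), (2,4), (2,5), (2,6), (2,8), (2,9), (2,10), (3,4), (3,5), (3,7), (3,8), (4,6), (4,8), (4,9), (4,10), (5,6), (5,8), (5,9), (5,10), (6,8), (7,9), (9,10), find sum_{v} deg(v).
58 (handshake: sum of degrees = 2|E| = 2 x 29 = 58)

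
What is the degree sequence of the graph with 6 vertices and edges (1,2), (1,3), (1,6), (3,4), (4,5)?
[3, 2, 2, 1, 1, 1] (degrees: deg(1)=3, deg(2)=1, deg(3)=2, deg(4)=2, deg(5)=1, deg(6)=1)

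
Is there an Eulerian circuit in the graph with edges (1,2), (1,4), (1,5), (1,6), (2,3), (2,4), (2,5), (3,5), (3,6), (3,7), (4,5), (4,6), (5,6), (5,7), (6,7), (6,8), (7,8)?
Yes (the graph is connected and all 8 vertices have even degree)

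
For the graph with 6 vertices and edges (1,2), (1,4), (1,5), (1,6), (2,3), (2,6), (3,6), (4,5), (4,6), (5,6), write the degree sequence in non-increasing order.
[5, 4, 3, 3, 3, 2] (degrees: deg(1)=4, deg(2)=3, deg(3)=2, deg(4)=3, deg(5)=3, deg(6)=5)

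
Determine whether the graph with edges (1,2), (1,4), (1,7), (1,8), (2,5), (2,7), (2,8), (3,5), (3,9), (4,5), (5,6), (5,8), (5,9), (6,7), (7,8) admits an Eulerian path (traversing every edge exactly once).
Yes — and in fact it has an Eulerian circuit (the graph is connected and all 9 vertices have even degree)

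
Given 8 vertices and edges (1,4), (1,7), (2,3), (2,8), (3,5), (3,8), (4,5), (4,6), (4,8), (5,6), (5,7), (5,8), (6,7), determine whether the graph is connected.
Yes (BFS from 1 visits [1, 4, 7, 5, 6, 8, 3, 2] — all 8 vertices reached)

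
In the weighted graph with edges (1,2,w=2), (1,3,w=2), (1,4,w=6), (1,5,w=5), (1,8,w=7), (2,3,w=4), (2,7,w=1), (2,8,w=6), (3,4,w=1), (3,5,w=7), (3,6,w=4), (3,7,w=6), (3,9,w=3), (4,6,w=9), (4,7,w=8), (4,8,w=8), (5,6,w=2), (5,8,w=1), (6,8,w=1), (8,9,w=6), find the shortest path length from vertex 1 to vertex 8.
6 (path: 1 -> 5 -> 8; weights 5 + 1 = 6)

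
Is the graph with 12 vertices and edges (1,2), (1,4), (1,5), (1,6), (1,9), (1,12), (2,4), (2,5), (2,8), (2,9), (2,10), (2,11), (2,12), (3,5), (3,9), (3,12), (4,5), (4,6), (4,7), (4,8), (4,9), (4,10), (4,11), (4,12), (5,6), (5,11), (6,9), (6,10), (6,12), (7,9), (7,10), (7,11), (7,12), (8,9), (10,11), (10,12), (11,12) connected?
Yes (BFS from 1 visits [1, 2, 4, 5, 6, 9, 12, 8, 10, 11, 7, 3] — all 12 vertices reached)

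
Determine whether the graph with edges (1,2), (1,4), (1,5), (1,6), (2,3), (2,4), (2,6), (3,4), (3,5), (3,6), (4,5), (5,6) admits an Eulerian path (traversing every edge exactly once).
Yes — and in fact it has an Eulerian circuit (the graph is connected and all 6 vertices have even degree)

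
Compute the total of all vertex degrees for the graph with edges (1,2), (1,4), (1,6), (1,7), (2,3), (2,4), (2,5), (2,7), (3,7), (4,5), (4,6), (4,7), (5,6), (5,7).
28 (handshake: sum of degrees = 2|E| = 2 x 14 = 28)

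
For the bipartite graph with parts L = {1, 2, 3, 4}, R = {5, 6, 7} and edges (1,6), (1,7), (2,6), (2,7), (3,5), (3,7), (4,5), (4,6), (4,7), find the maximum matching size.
3 (matching: (1,7), (2,6), (3,5); upper bound min(|L|,|R|) = min(4,3) = 3)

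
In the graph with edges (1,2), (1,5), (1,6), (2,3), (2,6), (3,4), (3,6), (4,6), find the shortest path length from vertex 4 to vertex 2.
2 (path: 4 -> 3 -> 2, 2 edges)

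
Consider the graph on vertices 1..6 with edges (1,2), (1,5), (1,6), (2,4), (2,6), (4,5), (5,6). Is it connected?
No, it has 2 components: {1, 2, 4, 5, 6}, {3}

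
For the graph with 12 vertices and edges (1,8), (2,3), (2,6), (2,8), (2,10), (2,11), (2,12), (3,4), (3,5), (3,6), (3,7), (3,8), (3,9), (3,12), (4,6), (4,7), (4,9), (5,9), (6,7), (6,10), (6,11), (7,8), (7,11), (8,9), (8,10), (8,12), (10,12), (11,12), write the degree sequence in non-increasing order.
[8, 7, 6, 6, 5, 5, 4, 4, 4, 4, 2, 1] (degrees: deg(1)=1, deg(2)=6, deg(3)=8, deg(4)=4, deg(5)=2, deg(6)=6, deg(7)=5, deg(8)=7, deg(9)=4, deg(10)=4, deg(11)=4, deg(12)=5)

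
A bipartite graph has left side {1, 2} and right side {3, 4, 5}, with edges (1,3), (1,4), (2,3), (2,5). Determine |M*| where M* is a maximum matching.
2 (matching: (1,4), (2,5); upper bound min(|L|,|R|) = min(2,3) = 2)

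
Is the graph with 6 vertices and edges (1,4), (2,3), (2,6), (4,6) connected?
No, it has 2 components: {1, 2, 3, 4, 6}, {5}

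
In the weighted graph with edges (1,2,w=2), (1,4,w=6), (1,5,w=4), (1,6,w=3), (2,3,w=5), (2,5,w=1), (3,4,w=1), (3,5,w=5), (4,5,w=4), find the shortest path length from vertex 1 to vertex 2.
2 (path: 1 -> 2; weights 2 = 2)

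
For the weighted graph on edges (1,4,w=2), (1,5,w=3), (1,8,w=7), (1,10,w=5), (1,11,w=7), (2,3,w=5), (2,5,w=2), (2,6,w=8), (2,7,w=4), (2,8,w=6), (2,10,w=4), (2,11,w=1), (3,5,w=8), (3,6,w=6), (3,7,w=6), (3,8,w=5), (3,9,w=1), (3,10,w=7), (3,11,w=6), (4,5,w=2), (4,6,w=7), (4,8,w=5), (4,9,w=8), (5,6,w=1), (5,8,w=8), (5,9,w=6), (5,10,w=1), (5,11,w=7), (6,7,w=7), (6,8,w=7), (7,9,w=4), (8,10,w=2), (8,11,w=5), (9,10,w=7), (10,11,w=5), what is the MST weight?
20 (MST edges: (1,4,w=2), (2,5,w=2), (2,7,w=4), (2,11,w=1), (3,9,w=1), (4,5,w=2), (5,6,w=1), (5,10,w=1), (7,9,w=4), (8,10,w=2); sum of weights 2 + 2 + 4 + 1 + 1 + 2 + 1 + 1 + 4 + 2 = 20)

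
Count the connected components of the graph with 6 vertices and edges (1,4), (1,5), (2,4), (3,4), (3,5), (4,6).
1 (components: {1, 2, 3, 4, 5, 6})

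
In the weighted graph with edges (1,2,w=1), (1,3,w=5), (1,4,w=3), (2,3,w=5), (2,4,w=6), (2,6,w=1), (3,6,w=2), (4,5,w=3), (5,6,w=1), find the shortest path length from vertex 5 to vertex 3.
3 (path: 5 -> 6 -> 3; weights 1 + 2 = 3)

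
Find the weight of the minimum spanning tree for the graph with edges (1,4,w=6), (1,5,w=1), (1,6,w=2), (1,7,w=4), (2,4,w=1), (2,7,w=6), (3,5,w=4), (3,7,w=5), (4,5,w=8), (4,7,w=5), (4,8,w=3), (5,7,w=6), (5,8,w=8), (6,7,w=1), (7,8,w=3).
15 (MST edges: (1,5,w=1), (1,6,w=2), (2,4,w=1), (3,5,w=4), (4,8,w=3), (6,7,w=1), (7,8,w=3); sum of weights 1 + 2 + 1 + 4 + 3 + 1 + 3 = 15)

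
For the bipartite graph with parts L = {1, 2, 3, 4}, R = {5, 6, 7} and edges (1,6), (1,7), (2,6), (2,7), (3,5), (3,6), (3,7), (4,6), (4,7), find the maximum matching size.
3 (matching: (1,7), (2,6), (3,5); upper bound min(|L|,|R|) = min(4,3) = 3)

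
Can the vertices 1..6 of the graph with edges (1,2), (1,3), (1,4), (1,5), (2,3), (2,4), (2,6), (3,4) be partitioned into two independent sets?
No (odd cycle of length 3: 2 -> 1 -> 4 -> 2)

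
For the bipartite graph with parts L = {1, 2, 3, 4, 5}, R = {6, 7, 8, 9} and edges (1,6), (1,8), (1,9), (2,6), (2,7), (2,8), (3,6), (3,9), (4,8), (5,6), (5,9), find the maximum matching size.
4 (matching: (1,9), (2,7), (3,6), (4,8); upper bound min(|L|,|R|) = min(5,4) = 4)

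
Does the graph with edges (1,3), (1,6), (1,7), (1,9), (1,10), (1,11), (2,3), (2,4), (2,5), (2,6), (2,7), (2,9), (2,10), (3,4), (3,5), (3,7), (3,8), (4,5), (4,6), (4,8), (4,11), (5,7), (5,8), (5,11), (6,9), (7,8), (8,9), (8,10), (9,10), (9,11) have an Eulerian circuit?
No (2 vertices have odd degree: {2, 7}; Eulerian circuit requires 0)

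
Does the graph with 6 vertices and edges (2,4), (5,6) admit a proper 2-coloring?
Yes. Partition: {1, 2, 3, 5}, {4, 6}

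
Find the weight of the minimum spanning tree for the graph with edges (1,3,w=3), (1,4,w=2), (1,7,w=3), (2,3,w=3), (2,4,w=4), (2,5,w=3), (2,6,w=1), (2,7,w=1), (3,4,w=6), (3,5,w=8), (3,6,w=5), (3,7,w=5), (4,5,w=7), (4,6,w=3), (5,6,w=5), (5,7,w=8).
13 (MST edges: (1,3,w=3), (1,4,w=2), (1,7,w=3), (2,5,w=3), (2,6,w=1), (2,7,w=1); sum of weights 3 + 2 + 3 + 3 + 1 + 1 = 13)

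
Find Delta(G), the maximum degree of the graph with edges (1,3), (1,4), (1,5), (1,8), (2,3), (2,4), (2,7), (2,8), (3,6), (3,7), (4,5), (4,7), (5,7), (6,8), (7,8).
5 (attained at vertex 7)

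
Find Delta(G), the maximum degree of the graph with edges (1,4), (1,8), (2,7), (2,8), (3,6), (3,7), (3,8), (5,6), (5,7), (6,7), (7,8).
5 (attained at vertex 7)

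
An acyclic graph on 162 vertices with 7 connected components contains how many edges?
155 (Each of the 7 component trees on V_i vertices has V_i - 1 edges; summing gives V - C = 162 - 7 = 155)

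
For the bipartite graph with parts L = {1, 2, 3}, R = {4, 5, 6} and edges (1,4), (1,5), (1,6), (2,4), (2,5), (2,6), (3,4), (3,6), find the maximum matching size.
3 (matching: (1,6), (2,5), (3,4); upper bound min(|L|,|R|) = min(3,3) = 3)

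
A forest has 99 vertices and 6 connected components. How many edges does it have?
93 (Each of the 6 component trees on V_i vertices has V_i - 1 edges; summing gives V - C = 99 - 6 = 93)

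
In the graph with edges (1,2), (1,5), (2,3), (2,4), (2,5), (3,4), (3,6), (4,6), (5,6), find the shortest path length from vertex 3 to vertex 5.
2 (path: 3 -> 2 -> 5, 2 edges)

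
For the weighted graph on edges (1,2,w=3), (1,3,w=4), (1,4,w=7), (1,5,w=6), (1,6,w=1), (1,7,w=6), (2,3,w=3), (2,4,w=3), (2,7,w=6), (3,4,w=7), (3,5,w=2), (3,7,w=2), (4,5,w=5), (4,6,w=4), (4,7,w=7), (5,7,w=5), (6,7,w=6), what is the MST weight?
14 (MST edges: (1,2,w=3), (1,6,w=1), (2,3,w=3), (2,4,w=3), (3,5,w=2), (3,7,w=2); sum of weights 3 + 1 + 3 + 3 + 2 + 2 = 14)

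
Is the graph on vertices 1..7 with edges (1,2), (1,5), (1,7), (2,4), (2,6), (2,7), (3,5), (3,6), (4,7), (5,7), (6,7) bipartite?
No (odd cycle of length 3: 7 -> 1 -> 2 -> 7)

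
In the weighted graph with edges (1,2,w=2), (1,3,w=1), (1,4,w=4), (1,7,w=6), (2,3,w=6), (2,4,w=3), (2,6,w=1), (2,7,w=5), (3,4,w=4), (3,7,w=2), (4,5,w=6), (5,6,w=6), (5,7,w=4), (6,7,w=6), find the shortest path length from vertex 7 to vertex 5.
4 (path: 7 -> 5; weights 4 = 4)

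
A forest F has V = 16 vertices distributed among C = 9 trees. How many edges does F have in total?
7 (Each of the 9 component trees on V_i vertices has V_i - 1 edges; summing gives V - C = 16 - 9 = 7)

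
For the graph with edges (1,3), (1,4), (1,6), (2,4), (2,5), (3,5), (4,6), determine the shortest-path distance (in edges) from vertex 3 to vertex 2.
2 (path: 3 -> 5 -> 2, 2 edges)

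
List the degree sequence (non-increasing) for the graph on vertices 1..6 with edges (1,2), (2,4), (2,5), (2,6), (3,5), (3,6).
[4, 2, 2, 2, 1, 1] (degrees: deg(1)=1, deg(2)=4, deg(3)=2, deg(4)=1, deg(5)=2, deg(6)=2)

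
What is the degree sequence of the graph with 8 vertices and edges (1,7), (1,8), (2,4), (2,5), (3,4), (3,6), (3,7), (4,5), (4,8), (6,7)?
[4, 3, 3, 2, 2, 2, 2, 2] (degrees: deg(1)=2, deg(2)=2, deg(3)=3, deg(4)=4, deg(5)=2, deg(6)=2, deg(7)=3, deg(8)=2)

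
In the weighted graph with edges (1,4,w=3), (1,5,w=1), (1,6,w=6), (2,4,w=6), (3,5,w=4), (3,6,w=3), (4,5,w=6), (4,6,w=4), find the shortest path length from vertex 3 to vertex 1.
5 (path: 3 -> 5 -> 1; weights 4 + 1 = 5)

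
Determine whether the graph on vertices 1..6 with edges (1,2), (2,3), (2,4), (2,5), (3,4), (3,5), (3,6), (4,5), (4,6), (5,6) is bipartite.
No (odd cycle of length 3: 4 -> 2 -> 3 -> 4)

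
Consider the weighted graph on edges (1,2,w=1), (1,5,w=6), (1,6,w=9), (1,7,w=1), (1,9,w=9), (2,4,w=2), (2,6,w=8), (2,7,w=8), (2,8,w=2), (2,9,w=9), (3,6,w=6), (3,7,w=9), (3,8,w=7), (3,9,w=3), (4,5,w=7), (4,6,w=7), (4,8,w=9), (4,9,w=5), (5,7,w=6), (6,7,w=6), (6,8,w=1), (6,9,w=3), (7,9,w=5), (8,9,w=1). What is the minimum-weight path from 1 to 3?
7 (path: 1 -> 2 -> 8 -> 9 -> 3; weights 1 + 2 + 1 + 3 = 7)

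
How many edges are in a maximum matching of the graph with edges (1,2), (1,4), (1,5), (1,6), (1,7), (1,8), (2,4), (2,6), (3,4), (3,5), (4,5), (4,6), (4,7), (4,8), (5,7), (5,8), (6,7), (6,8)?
4 (matching: (1,7), (2,6), (3,5), (4,8); upper bound floor(n/2) = floor(8/2) = 4)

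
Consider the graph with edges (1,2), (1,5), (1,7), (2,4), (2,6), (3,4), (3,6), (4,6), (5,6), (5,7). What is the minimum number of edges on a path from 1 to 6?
2 (path: 1 -> 2 -> 6, 2 edges)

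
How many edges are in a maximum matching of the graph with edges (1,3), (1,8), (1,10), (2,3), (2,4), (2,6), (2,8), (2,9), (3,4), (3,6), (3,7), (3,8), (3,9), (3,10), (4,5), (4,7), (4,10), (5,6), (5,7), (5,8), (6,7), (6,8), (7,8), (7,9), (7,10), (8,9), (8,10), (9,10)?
5 (matching: (1,8), (2,9), (3,7), (4,10), (5,6); upper bound floor(n/2) = floor(10/2) = 5)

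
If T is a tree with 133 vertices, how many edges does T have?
132 (A tree on V vertices has V - 1 edges, so 133 - 1 = 132)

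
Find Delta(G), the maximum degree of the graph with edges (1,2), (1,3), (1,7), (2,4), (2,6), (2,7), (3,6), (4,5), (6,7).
4 (attained at vertex 2)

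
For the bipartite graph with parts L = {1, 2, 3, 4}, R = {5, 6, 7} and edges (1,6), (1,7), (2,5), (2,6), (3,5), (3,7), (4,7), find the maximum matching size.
3 (matching: (1,7), (2,6), (3,5); upper bound min(|L|,|R|) = min(4,3) = 3)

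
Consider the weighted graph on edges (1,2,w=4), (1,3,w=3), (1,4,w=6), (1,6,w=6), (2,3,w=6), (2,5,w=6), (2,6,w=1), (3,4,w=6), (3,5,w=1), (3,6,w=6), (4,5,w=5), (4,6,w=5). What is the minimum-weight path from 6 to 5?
7 (path: 6 -> 3 -> 5; weights 6 + 1 = 7)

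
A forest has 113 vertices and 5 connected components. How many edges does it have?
108 (Each of the 5 component trees on V_i vertices has V_i - 1 edges; summing gives V - C = 113 - 5 = 108)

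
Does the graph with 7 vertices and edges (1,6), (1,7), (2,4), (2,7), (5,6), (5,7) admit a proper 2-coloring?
Yes. Partition: {1, 2, 3, 5}, {4, 6, 7}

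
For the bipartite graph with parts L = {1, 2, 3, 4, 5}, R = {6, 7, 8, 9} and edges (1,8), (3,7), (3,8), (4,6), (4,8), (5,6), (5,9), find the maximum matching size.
4 (matching: (1,8), (3,7), (4,6), (5,9); upper bound min(|L|,|R|) = min(5,4) = 4)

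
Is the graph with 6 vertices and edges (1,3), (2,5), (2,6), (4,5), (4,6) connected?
No, it has 2 components: {1, 3}, {2, 4, 5, 6}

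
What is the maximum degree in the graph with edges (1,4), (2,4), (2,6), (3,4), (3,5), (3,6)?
3 (attained at vertices 3, 4)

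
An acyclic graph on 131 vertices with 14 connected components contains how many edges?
117 (Each of the 14 component trees on V_i vertices has V_i - 1 edges; summing gives V - C = 131 - 14 = 117)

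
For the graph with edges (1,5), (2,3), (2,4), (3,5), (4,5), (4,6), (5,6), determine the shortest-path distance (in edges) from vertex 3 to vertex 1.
2 (path: 3 -> 5 -> 1, 2 edges)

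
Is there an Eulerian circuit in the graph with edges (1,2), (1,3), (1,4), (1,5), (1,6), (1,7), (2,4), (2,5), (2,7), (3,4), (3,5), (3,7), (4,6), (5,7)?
Yes (the graph is connected and all 7 vertices have even degree)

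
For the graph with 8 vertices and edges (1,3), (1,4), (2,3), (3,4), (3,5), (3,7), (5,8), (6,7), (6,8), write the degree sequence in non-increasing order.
[5, 2, 2, 2, 2, 2, 2, 1] (degrees: deg(1)=2, deg(2)=1, deg(3)=5, deg(4)=2, deg(5)=2, deg(6)=2, deg(7)=2, deg(8)=2)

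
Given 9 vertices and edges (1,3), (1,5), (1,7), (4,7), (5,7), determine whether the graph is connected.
No, it has 5 components: {1, 3, 4, 5, 7}, {2}, {6}, {8}, {9}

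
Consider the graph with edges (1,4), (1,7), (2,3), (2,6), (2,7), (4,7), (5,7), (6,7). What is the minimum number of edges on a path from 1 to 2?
2 (path: 1 -> 7 -> 2, 2 edges)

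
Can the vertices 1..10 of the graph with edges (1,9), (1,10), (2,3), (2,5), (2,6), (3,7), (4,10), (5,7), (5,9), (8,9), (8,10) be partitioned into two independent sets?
Yes. Partition: {1, 3, 4, 5, 6, 8}, {2, 7, 9, 10}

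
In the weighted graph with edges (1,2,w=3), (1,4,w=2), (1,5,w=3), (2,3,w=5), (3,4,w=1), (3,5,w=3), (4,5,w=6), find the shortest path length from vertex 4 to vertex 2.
5 (path: 4 -> 1 -> 2; weights 2 + 3 = 5)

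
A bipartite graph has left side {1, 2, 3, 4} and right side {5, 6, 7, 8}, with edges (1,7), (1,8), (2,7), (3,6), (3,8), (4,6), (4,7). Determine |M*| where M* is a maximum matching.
3 (matching: (1,8), (2,7), (3,6); upper bound min(|L|,|R|) = min(4,4) = 4)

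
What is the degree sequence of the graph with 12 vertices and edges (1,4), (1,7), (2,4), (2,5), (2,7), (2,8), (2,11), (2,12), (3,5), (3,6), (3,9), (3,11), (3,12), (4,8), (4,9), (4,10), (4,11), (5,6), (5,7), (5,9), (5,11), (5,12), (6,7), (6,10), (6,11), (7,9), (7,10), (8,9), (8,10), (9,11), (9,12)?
[7, 7, 6, 6, 6, 6, 5, 5, 4, 4, 4, 2] (degrees: deg(1)=2, deg(2)=6, deg(3)=5, deg(4)=6, deg(5)=7, deg(6)=5, deg(7)=6, deg(8)=4, deg(9)=7, deg(10)=4, deg(11)=6, deg(12)=4)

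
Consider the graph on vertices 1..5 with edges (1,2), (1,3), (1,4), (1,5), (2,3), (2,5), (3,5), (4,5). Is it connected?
Yes (BFS from 1 visits [1, 2, 3, 4, 5] — all 5 vertices reached)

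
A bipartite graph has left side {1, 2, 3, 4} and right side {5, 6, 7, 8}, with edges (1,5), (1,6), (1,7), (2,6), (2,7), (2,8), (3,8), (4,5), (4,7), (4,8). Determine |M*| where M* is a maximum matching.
4 (matching: (1,7), (2,6), (3,8), (4,5); upper bound min(|L|,|R|) = min(4,4) = 4)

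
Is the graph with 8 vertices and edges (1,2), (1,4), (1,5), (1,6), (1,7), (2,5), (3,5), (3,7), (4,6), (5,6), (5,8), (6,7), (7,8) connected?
Yes (BFS from 1 visits [1, 2, 4, 5, 6, 7, 3, 8] — all 8 vertices reached)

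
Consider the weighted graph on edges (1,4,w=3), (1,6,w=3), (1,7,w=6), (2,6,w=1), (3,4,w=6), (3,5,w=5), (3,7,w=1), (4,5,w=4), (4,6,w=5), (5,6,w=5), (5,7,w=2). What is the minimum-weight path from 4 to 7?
6 (path: 4 -> 5 -> 7; weights 4 + 2 = 6)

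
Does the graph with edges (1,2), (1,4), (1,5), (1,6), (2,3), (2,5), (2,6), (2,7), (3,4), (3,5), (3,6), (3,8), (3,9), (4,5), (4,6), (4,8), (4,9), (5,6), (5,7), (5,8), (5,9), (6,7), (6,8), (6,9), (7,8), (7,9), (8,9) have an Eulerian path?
Yes (the graph is connected and exactly 2 vertices have odd degree: {2, 7}; any Eulerian path must start and end at those)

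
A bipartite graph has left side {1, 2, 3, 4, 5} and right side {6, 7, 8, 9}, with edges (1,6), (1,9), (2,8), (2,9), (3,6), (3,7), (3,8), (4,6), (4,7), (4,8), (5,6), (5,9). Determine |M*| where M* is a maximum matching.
4 (matching: (1,9), (2,8), (3,7), (4,6); upper bound min(|L|,|R|) = min(5,4) = 4)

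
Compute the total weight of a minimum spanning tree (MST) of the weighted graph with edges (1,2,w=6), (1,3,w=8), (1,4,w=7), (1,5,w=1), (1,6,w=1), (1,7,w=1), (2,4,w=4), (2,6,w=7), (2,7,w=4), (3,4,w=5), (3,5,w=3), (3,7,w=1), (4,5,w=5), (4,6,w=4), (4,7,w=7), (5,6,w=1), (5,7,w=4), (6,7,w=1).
12 (MST edges: (1,5,w=1), (1,6,w=1), (1,7,w=1), (2,4,w=4), (2,7,w=4), (3,7,w=1); sum of weights 1 + 1 + 1 + 4 + 4 + 1 = 12)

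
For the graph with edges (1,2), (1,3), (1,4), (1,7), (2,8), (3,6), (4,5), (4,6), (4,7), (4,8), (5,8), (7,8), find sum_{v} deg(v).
24 (handshake: sum of degrees = 2|E| = 2 x 12 = 24)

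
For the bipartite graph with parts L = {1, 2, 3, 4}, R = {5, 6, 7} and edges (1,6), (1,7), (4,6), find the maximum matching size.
2 (matching: (1,7), (4,6); upper bound min(|L|,|R|) = min(4,3) = 3)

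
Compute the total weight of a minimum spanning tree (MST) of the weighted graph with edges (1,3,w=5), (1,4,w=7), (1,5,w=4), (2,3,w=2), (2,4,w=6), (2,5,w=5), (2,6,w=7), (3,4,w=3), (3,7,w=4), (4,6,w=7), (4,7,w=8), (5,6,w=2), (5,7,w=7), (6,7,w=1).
16 (MST edges: (1,5,w=4), (2,3,w=2), (3,4,w=3), (3,7,w=4), (5,6,w=2), (6,7,w=1); sum of weights 4 + 2 + 3 + 4 + 2 + 1 = 16)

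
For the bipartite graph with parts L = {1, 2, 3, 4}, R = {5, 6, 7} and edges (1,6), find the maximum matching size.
1 (matching: (1,6); upper bound min(|L|,|R|) = min(4,3) = 3)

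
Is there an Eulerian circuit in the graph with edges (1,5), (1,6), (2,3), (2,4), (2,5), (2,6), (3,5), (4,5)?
Yes (the graph is connected and all 6 vertices have even degree)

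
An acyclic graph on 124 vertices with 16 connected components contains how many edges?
108 (Each of the 16 component trees on V_i vertices has V_i - 1 edges; summing gives V - C = 124 - 16 = 108)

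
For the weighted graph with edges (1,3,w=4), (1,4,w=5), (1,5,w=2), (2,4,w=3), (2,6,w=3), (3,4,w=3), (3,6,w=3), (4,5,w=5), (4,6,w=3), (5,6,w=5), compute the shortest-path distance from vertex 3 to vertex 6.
3 (path: 3 -> 6; weights 3 = 3)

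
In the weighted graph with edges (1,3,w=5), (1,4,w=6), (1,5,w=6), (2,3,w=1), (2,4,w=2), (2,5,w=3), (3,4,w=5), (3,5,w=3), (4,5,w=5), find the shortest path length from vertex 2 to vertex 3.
1 (path: 2 -> 3; weights 1 = 1)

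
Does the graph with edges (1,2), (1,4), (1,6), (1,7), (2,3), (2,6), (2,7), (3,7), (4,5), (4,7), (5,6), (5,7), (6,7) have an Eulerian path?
Yes (the graph is connected and exactly 2 vertices have odd degree: {4, 5}; any Eulerian path must start and end at those)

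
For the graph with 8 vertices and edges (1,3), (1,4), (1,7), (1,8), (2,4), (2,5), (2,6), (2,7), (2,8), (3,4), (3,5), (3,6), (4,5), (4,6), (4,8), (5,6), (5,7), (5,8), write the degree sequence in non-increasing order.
[6, 6, 5, 4, 4, 4, 4, 3] (degrees: deg(1)=4, deg(2)=5, deg(3)=4, deg(4)=6, deg(5)=6, deg(6)=4, deg(7)=3, deg(8)=4)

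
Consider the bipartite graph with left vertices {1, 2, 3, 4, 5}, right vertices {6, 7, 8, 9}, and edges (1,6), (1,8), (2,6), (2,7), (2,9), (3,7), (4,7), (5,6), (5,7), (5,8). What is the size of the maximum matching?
4 (matching: (1,8), (2,9), (3,7), (5,6); upper bound min(|L|,|R|) = min(5,4) = 4)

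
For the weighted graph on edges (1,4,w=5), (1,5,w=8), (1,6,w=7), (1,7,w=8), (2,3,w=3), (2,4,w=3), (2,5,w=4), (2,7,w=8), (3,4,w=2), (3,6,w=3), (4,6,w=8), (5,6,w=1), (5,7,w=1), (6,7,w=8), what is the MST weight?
15 (MST edges: (1,4,w=5), (2,4,w=3), (3,4,w=2), (3,6,w=3), (5,6,w=1), (5,7,w=1); sum of weights 5 + 3 + 2 + 3 + 1 + 1 = 15)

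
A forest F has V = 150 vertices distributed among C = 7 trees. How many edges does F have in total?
143 (Each of the 7 component trees on V_i vertices has V_i - 1 edges; summing gives V - C = 150 - 7 = 143)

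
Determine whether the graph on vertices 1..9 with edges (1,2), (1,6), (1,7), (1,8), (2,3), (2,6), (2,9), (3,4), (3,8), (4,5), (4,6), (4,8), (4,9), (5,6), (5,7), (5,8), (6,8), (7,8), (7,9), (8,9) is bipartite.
No (odd cycle of length 3: 8 -> 1 -> 6 -> 8)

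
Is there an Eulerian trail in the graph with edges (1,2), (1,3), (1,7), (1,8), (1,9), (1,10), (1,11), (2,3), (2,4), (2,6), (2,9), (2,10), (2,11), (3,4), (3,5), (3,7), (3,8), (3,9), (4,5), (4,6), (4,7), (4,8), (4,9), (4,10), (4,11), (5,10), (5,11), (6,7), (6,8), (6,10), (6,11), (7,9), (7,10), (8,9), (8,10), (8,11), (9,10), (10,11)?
No (8 vertices have odd degree: {1, 2, 3, 4, 8, 9, 10, 11}; Eulerian path requires 0 or 2)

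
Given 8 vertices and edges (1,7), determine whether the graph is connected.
No, it has 7 components: {1, 7}, {2}, {3}, {4}, {5}, {6}, {8}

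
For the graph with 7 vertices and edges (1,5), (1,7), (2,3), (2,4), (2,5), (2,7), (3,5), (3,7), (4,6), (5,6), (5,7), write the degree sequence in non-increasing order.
[5, 4, 4, 3, 2, 2, 2] (degrees: deg(1)=2, deg(2)=4, deg(3)=3, deg(4)=2, deg(5)=5, deg(6)=2, deg(7)=4)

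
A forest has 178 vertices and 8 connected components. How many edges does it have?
170 (Each of the 8 component trees on V_i vertices has V_i - 1 edges; summing gives V - C = 178 - 8 = 170)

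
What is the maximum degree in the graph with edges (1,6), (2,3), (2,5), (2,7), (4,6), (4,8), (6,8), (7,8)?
3 (attained at vertices 2, 6, 8)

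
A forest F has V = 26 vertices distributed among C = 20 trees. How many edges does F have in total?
6 (Each of the 20 component trees on V_i vertices has V_i - 1 edges; summing gives V - C = 26 - 20 = 6)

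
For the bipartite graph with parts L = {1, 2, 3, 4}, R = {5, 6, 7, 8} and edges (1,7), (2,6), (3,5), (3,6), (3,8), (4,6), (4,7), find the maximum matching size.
3 (matching: (1,7), (2,6), (3,8); upper bound min(|L|,|R|) = min(4,4) = 4)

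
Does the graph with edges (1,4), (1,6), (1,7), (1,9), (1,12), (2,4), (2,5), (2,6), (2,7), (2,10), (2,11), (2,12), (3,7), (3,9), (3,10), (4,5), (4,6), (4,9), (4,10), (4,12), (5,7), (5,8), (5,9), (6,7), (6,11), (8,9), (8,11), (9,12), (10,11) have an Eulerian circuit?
No (8 vertices have odd degree: {1, 2, 3, 4, 5, 6, 7, 8}; Eulerian circuit requires 0)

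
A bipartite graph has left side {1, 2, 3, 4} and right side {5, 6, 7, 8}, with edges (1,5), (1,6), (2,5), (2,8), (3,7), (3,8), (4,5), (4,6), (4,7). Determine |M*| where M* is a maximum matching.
4 (matching: (1,6), (2,8), (3,7), (4,5); upper bound min(|L|,|R|) = min(4,4) = 4)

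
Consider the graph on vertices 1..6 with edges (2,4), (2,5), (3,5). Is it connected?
No, it has 3 components: {1}, {2, 3, 4, 5}, {6}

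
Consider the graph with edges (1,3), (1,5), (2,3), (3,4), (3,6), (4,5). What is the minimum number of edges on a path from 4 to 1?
2 (path: 4 -> 3 -> 1, 2 edges)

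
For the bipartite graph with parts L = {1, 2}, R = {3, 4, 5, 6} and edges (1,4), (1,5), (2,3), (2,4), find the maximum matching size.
2 (matching: (1,5), (2,4); upper bound min(|L|,|R|) = min(2,4) = 2)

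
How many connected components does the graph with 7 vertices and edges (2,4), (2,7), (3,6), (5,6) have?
3 (components: {1}, {2, 4, 7}, {3, 5, 6})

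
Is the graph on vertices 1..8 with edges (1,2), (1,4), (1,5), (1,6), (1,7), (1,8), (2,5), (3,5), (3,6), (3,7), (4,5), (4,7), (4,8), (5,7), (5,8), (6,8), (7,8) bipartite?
No (odd cycle of length 3: 7 -> 1 -> 4 -> 7)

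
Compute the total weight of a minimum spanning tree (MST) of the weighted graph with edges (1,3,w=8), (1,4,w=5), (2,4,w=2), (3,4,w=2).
9 (MST edges: (1,4,w=5), (2,4,w=2), (3,4,w=2); sum of weights 5 + 2 + 2 = 9)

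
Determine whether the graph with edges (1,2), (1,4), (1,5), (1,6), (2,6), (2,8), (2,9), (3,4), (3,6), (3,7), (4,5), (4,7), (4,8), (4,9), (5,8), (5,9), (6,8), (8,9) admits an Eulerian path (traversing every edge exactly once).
Yes (the graph is connected and exactly 2 vertices have odd degree: {3, 8}; any Eulerian path must start and end at those)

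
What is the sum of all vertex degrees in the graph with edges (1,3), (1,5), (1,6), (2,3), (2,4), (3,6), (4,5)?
14 (handshake: sum of degrees = 2|E| = 2 x 7 = 14)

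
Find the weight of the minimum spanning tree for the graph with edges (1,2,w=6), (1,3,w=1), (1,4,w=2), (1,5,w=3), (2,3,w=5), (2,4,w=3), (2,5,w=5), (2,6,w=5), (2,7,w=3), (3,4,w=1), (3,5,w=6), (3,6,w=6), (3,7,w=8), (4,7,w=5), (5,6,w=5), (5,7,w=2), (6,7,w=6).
15 (MST edges: (1,3,w=1), (1,5,w=3), (2,6,w=5), (2,7,w=3), (3,4,w=1), (5,7,w=2); sum of weights 1 + 3 + 5 + 3 + 1 + 2 = 15)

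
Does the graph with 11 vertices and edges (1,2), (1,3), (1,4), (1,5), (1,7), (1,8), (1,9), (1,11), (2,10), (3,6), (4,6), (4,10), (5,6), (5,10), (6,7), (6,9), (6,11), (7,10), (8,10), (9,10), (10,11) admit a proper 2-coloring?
Yes. Partition: {1, 6, 10}, {2, 3, 4, 5, 7, 8, 9, 11}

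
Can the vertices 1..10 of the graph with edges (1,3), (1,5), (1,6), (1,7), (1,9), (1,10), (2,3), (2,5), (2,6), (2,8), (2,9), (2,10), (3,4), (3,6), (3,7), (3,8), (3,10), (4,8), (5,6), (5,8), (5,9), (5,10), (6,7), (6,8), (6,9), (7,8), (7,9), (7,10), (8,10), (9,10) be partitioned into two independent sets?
No (odd cycle of length 3: 10 -> 1 -> 7 -> 10)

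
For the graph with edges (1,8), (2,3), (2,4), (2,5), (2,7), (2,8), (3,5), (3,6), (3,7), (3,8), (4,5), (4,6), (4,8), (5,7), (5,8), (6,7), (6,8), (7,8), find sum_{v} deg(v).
36 (handshake: sum of degrees = 2|E| = 2 x 18 = 36)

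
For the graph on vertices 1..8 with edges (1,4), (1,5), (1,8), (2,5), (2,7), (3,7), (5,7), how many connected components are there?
2 (components: {1, 2, 3, 4, 5, 7, 8}, {6})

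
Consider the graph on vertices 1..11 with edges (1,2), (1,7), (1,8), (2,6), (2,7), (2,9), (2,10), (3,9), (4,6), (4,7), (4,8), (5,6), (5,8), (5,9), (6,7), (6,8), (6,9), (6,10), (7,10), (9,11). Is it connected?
Yes (BFS from 1 visits [1, 2, 7, 8, 6, 9, 10, 4, 5, 3, 11] — all 11 vertices reached)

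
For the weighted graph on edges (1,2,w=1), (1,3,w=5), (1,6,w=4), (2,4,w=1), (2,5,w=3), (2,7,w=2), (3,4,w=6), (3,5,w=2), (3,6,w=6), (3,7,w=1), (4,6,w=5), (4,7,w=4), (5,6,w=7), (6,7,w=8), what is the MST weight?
11 (MST edges: (1,2,w=1), (1,6,w=4), (2,4,w=1), (2,7,w=2), (3,5,w=2), (3,7,w=1); sum of weights 1 + 4 + 1 + 2 + 2 + 1 = 11)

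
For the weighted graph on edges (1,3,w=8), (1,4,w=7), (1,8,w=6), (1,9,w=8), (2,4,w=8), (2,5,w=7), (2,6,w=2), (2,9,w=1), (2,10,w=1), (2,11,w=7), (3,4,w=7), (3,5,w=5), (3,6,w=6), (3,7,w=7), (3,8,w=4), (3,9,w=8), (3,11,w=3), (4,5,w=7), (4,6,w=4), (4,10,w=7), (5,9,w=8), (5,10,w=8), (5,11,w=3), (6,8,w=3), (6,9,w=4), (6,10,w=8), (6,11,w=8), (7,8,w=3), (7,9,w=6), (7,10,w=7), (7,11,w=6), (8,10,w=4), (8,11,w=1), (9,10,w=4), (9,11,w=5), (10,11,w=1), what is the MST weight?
25 (MST edges: (1,8,w=6), (2,6,w=2), (2,9,w=1), (2,10,w=1), (3,11,w=3), (4,6,w=4), (5,11,w=3), (7,8,w=3), (8,11,w=1), (10,11,w=1); sum of weights 6 + 2 + 1 + 1 + 3 + 4 + 3 + 3 + 1 + 1 = 25)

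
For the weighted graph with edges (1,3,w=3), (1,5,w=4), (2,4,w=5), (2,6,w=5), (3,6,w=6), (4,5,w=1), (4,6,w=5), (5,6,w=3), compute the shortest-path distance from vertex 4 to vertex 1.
5 (path: 4 -> 5 -> 1; weights 1 + 4 = 5)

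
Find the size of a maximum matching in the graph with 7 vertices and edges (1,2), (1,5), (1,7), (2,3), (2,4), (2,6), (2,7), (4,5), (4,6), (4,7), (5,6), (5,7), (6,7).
3 (matching: (1,5), (2,4), (6,7); upper bound floor(n/2) = floor(7/2) = 3)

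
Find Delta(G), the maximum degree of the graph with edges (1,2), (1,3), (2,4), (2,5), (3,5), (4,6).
3 (attained at vertex 2)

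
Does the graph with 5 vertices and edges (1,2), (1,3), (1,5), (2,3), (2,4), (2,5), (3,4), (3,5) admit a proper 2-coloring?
No (odd cycle of length 3: 3 -> 1 -> 2 -> 3)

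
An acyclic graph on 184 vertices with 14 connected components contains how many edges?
170 (Each of the 14 component trees on V_i vertices has V_i - 1 edges; summing gives V - C = 184 - 14 = 170)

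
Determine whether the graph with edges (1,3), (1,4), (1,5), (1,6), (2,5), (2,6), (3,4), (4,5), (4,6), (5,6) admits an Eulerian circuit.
Yes (the graph is connected and all 6 vertices have even degree)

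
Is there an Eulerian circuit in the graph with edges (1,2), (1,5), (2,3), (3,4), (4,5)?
Yes (the graph is connected and all 5 vertices have even degree)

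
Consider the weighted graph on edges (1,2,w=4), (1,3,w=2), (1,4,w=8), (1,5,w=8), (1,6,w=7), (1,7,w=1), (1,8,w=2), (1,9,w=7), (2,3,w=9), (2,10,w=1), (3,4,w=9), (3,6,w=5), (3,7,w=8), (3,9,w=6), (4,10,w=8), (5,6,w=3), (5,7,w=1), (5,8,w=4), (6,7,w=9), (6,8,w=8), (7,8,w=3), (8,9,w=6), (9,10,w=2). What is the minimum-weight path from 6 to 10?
10 (path: 6 -> 5 -> 7 -> 1 -> 2 -> 10; weights 3 + 1 + 1 + 4 + 1 = 10)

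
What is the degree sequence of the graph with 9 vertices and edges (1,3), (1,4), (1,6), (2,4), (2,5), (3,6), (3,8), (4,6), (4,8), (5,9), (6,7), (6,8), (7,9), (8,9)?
[5, 4, 4, 3, 3, 3, 2, 2, 2] (degrees: deg(1)=3, deg(2)=2, deg(3)=3, deg(4)=4, deg(5)=2, deg(6)=5, deg(7)=2, deg(8)=4, deg(9)=3)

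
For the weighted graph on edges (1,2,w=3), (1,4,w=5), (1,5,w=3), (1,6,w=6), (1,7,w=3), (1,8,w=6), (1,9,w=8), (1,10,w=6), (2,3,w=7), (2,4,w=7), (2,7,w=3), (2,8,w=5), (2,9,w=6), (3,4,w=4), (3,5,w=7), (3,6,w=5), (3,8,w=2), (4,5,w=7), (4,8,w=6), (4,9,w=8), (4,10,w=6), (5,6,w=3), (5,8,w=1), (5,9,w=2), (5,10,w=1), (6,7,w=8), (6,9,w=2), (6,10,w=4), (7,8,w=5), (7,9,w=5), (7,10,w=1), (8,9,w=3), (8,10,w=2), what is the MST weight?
19 (MST edges: (1,2,w=3), (1,5,w=3), (3,4,w=4), (3,8,w=2), (5,8,w=1), (5,9,w=2), (5,10,w=1), (6,9,w=2), (7,10,w=1); sum of weights 3 + 3 + 4 + 2 + 1 + 2 + 1 + 2 + 1 = 19)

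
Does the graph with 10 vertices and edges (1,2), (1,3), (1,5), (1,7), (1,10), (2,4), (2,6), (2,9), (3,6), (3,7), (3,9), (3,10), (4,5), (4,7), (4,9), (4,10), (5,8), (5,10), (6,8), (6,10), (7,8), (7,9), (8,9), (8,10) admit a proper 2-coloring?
No (odd cycle of length 3: 7 -> 1 -> 3 -> 7)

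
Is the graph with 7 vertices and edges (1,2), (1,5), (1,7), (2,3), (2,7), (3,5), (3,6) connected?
No, it has 2 components: {1, 2, 3, 5, 6, 7}, {4}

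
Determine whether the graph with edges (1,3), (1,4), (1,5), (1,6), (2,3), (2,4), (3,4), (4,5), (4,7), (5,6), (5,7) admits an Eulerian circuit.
No (2 vertices have odd degree: {3, 4}; Eulerian circuit requires 0)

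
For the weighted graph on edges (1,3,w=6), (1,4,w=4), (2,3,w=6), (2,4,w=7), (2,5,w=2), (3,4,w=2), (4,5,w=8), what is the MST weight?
14 (MST edges: (1,4,w=4), (2,3,w=6), (2,5,w=2), (3,4,w=2); sum of weights 4 + 6 + 2 + 2 = 14)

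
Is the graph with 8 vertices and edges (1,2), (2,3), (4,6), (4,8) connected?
No, it has 4 components: {1, 2, 3}, {4, 6, 8}, {5}, {7}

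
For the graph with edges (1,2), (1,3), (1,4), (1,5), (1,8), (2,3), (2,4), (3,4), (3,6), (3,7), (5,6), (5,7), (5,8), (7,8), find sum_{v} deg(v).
28 (handshake: sum of degrees = 2|E| = 2 x 14 = 28)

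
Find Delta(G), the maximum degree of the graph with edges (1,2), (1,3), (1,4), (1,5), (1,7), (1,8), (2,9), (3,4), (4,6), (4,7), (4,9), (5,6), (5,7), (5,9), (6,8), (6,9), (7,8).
6 (attained at vertex 1)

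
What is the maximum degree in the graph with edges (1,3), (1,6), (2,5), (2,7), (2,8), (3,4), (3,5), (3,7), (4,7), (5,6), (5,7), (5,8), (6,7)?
5 (attained at vertices 5, 7)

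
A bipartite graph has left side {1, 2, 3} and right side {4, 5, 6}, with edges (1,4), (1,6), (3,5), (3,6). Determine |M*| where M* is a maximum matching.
2 (matching: (1,6), (3,5); upper bound min(|L|,|R|) = min(3,3) = 3)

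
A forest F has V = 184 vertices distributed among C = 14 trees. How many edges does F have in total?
170 (Each of the 14 component trees on V_i vertices has V_i - 1 edges; summing gives V - C = 184 - 14 = 170)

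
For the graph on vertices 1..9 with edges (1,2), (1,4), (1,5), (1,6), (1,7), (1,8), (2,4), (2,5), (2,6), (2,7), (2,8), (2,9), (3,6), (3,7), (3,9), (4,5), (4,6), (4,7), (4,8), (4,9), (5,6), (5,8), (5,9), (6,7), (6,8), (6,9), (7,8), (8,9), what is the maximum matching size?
4 (matching: (2,5), (3,9), (4,7), (6,8); upper bound floor(n/2) = floor(9/2) = 4)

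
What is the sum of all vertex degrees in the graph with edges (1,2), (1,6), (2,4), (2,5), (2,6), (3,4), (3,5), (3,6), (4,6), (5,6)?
20 (handshake: sum of degrees = 2|E| = 2 x 10 = 20)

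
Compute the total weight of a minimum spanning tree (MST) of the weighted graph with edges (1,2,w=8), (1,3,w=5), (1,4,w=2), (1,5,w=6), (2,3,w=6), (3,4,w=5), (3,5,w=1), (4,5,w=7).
14 (MST edges: (1,3,w=5), (1,4,w=2), (2,3,w=6), (3,5,w=1); sum of weights 5 + 2 + 6 + 1 = 14)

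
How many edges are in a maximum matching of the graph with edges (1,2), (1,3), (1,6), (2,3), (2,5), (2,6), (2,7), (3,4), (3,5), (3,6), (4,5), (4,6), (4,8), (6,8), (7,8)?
4 (matching: (1,3), (2,7), (4,5), (6,8); upper bound floor(n/2) = floor(8/2) = 4)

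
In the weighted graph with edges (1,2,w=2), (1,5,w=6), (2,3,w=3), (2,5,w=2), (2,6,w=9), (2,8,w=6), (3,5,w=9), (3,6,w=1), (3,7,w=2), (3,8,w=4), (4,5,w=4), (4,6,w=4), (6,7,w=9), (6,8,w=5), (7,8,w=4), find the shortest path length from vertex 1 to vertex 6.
6 (path: 1 -> 2 -> 3 -> 6; weights 2 + 3 + 1 = 6)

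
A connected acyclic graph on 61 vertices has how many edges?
60 (A tree on V vertices has V - 1 edges, so 61 - 1 = 60)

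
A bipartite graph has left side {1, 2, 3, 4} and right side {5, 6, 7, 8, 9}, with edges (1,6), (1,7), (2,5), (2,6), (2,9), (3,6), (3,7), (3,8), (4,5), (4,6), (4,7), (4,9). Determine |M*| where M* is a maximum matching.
4 (matching: (1,7), (2,9), (3,8), (4,6); upper bound min(|L|,|R|) = min(4,5) = 4)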